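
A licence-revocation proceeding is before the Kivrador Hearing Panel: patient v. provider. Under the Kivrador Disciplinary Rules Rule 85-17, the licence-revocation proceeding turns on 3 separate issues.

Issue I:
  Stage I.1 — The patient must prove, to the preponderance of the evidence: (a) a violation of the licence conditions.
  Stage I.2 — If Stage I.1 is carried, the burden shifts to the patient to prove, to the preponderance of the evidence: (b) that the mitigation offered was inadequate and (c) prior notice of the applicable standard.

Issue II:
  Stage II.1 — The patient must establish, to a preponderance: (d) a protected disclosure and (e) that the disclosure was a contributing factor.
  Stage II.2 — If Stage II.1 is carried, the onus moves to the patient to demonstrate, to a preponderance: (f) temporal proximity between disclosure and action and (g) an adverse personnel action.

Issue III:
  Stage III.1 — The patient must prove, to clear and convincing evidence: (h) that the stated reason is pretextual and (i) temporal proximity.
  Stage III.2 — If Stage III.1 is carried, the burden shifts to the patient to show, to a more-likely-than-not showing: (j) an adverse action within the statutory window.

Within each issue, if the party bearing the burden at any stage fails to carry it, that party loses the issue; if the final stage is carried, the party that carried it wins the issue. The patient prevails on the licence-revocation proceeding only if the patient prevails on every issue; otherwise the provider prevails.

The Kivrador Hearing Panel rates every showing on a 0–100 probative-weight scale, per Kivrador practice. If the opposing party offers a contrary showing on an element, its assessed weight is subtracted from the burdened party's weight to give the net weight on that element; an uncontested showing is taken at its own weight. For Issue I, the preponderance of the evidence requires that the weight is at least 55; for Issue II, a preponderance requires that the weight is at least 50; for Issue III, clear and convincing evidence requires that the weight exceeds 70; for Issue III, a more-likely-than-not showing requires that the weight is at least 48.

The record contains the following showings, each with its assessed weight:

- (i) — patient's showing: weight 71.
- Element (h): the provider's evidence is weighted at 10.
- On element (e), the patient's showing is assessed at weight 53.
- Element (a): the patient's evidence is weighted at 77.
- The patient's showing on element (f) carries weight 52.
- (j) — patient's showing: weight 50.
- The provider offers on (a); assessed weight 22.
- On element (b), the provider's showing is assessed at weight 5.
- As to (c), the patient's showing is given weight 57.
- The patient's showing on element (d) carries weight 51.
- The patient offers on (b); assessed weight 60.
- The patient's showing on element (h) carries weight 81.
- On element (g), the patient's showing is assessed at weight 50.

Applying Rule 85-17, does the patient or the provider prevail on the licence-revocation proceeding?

— Issue I —
Stage I.1 (patient, the preponderance of the evidence, weight is at least 55): (a) net 77−22=55 ≥ 55 — meets.
  Stage I.1 carried; the burden remains with the patient.
Stage I.2 (patient, the preponderance of the evidence, weight is at least 55): (b) net 60−5=55 ≥ 55 — meets; (c) 57 ≥ 55 — meets.
  The patient carries the last stage.
Every stage carried; the patient prevails on this issue.
— Issue II —
Stage II.1 — burden on patient; standard: a preponderance (weight is at least 50).
    (d): 51 ≥ 50 [met]
    (e): 53 ≥ 50 [met]
  All elements met. The patient retains the burden for Stage II.2.
Stage II.2 — burden on patient; standard: a preponderance (weight is at least 50).
    (f): 52 ≥ 50 [met]
    (g): 50 ≥ 50 [met]
  The patient carries the last stage.
Every stage carried; the patient prevails on this issue.
— Issue III —
Stage III.1 (patient, clear and convincing evidence, weight exceeds 70): (h) net 81−10=71 > 70 — meets; (i) 71 > 70 — meets.
  All elements met. The patient retains the burden for Stage III.2.
Stage III.2 (patient, a more-likely-than-not showing, weight is at least 48): (j) 50 ≥ 48 — meets.
  All elements met at the final stage.
With every stage satisfied, the patient prevails on this issue.
Per-issue: Issue I → patient; Issue II → patient; Issue III → patient. The patient must prevail on every issue; overall, the patient prevails.

patient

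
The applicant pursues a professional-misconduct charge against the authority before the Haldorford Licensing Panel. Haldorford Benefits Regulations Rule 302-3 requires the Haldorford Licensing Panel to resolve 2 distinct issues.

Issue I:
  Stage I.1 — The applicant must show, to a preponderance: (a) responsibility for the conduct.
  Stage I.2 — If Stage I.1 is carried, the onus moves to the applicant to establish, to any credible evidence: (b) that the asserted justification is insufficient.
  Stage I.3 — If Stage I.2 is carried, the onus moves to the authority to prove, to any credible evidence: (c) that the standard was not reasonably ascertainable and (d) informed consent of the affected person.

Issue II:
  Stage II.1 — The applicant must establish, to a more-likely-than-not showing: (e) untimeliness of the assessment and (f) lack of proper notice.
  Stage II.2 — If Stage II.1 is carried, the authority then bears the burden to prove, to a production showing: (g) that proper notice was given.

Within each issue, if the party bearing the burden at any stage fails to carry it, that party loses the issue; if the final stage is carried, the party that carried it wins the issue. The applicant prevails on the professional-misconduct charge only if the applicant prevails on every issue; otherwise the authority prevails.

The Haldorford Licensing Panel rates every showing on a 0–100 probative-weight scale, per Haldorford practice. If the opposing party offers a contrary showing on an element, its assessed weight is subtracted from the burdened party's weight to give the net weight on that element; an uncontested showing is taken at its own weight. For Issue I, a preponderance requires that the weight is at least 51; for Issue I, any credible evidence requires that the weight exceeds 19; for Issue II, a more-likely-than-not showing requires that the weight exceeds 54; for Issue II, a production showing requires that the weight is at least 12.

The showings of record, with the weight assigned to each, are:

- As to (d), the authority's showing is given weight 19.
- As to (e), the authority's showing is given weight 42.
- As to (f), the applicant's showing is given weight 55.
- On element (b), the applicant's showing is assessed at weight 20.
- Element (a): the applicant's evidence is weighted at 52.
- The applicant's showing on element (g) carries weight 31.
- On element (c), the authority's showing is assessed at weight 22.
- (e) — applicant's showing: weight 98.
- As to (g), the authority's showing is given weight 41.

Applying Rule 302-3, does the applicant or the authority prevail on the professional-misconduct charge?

— Issue I —
At Stage I.1 the applicant must meet a preponderance (weight is at least 51): on (a) the weight is 52, ≥ 51, so (a) meets the standard.
  Stage I.1 carried; the burden remains with the applicant.
At Stage I.2 the applicant must meet any credible evidence (weight exceeds 19): on (b) the weight is 20, > 19, so (b) meets the standard.
  Stage I.2 carried; the burden shifts to the authority.
At Stage I.3 the authority must meet any credible evidence (weight exceeds 19): on (c) the weight is 22, which does exceed 19, so (c) meets the standard; on (d) the weight is 19, which does not exceed 19, so (d) does not meet the standard.
  Stage I.3 not carried; the authority fails its burden.
The applicant prevails on this issue.
— Issue II —
Stage II.1 (applicant, a more-likely-than-not showing, weight exceeds 54): (e) net 98−42=56 > 54 — meets; (f) 55 > 54 — meets.
  All elements met. The burden passes to the authority.
Stage II.2 (authority, a production showing, weight is at least 12): (g) net 41−31=10 < 12 — fails.
  The authority does not carry Stage II.2.
So the applicant prevails on this issue.
Per-issue: Issue I → applicant; Issue II → applicant. The applicant must prevail on every issue; overall, the applicant prevails.

applicant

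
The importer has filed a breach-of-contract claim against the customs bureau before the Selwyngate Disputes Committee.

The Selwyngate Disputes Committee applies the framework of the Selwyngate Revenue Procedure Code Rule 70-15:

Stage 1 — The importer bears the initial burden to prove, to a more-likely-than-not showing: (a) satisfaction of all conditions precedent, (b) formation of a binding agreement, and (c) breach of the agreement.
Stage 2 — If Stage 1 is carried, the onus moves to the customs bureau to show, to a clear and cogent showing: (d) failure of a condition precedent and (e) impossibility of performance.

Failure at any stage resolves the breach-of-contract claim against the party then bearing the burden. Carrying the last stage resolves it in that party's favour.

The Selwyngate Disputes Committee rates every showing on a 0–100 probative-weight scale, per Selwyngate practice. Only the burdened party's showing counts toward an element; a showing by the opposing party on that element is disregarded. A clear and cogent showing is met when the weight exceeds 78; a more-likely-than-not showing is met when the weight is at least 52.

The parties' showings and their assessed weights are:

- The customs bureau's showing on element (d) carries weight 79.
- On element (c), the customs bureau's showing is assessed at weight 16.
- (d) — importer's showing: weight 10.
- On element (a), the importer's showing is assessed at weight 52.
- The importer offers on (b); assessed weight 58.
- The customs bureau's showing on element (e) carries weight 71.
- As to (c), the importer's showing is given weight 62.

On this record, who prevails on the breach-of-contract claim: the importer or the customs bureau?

Stage 1 (importer, a more-likely-than-not showing, weight is at least 52): (a) 52 ≥ 52 — meets; (b) 58 ≥ 52 — meets; (c) 62 (customs bureau's 16 disregarded) ≥ 52 — meets.
  Stage 1 carried; the burden shifts to the customs bureau.
Stage 2 (customs bureau, a clear and cogent showing, weight exceeds 78): (d) 79 (importer's 10 disregarded) > 78 — meets; (e) 71 ≤ 78 — fails.
  The customs bureau does not carry Stage 2.
The importer prevails.

importer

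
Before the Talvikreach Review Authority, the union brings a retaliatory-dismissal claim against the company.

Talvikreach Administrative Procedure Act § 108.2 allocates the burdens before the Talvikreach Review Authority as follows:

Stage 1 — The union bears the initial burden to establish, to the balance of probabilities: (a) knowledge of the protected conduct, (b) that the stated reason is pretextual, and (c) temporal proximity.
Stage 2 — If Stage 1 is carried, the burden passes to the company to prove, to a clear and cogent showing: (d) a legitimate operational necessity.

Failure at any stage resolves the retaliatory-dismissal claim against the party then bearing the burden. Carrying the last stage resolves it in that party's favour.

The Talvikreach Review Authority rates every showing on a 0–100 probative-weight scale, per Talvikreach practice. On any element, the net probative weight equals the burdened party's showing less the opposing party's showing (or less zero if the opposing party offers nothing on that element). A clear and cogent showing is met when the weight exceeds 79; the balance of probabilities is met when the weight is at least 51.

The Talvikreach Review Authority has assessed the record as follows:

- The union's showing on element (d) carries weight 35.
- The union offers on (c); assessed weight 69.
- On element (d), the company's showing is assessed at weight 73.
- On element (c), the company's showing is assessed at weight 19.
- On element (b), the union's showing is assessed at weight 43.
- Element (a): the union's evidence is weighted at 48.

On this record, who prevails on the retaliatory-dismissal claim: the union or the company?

company

Stage 1 — burden on union; standard: the balance of probabilities (weight is at least 51).
    (a): 48 < 51 [not met]
    (b): 43 < 51 [not met]
    (c): 69 − 19 = 50 < 51 [not met]
  Not every element is met, so the union fails to carry Stage 1.
The company prevails.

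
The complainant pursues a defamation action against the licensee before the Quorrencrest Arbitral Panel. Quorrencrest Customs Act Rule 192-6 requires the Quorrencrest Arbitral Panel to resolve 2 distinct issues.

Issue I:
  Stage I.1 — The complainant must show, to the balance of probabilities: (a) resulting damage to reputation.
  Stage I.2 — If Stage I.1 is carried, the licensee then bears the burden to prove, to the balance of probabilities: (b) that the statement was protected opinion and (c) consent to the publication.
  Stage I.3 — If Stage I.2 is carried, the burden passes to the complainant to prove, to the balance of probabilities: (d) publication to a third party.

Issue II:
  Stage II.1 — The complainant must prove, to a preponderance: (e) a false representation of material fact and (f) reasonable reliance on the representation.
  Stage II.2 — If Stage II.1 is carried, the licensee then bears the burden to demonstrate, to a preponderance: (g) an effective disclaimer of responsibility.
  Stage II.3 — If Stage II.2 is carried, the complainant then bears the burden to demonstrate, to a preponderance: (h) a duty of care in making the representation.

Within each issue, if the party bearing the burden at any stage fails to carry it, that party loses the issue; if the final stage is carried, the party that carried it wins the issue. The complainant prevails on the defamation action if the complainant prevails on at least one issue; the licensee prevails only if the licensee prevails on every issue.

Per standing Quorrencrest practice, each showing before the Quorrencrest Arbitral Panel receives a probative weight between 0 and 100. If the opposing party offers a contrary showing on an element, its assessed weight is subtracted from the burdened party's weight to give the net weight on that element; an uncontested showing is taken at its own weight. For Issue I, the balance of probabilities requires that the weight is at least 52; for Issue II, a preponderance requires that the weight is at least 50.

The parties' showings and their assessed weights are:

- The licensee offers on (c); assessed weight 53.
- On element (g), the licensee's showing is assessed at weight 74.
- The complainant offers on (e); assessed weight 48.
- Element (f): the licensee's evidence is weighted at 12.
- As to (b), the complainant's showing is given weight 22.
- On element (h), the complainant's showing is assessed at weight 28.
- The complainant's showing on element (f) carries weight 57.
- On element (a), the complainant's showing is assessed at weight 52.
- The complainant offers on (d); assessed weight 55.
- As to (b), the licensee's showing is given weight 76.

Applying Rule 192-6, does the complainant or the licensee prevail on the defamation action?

complainant

— Issue I —
At Stage I.1 the complainant must meet the balance of probabilities (weight is at least 52): on (a) the weight is 52, which does reach 52, so (a) meets the standard.
  All elements met. The burden passes to the licensee.
At Stage I.2 the licensee must meet the balance of probabilities (weight is at least 52): on (b) the weight is 76 less the opposing 22 gives net 54, which does reach 52, so (b) meets the standard; on (c) the weight is 53, which does reach 52, so (c) meets the standard.
  Stage I.2 is satisfied; the onus moves to the complainant.
At Stage I.3 the complainant must meet the balance of probabilities (weight is at least 52): on (d) the weight is 55, ≥ 52, so (d) meets the standard.
  All elements met at the final stage.
All stages carried — the complainant prevails on this issue.
— Issue II —
At Stage II.1 the complainant must meet a preponderance (weight is at least 50): on (e) the weight is 48, < 50, so (e) does not meet the standard; on (f) the weight is 57 less the opposing 12 gives net 45, < 50, so (f) does not meet the standard.
  Not every element is met, so the complainant fails to carry Stage II.1.
So the licensee prevails on this issue.
Per-issue: Issue I → complainant; Issue II → licensee. The complainant must prevail on at least one issue; overall, the complainant prevails.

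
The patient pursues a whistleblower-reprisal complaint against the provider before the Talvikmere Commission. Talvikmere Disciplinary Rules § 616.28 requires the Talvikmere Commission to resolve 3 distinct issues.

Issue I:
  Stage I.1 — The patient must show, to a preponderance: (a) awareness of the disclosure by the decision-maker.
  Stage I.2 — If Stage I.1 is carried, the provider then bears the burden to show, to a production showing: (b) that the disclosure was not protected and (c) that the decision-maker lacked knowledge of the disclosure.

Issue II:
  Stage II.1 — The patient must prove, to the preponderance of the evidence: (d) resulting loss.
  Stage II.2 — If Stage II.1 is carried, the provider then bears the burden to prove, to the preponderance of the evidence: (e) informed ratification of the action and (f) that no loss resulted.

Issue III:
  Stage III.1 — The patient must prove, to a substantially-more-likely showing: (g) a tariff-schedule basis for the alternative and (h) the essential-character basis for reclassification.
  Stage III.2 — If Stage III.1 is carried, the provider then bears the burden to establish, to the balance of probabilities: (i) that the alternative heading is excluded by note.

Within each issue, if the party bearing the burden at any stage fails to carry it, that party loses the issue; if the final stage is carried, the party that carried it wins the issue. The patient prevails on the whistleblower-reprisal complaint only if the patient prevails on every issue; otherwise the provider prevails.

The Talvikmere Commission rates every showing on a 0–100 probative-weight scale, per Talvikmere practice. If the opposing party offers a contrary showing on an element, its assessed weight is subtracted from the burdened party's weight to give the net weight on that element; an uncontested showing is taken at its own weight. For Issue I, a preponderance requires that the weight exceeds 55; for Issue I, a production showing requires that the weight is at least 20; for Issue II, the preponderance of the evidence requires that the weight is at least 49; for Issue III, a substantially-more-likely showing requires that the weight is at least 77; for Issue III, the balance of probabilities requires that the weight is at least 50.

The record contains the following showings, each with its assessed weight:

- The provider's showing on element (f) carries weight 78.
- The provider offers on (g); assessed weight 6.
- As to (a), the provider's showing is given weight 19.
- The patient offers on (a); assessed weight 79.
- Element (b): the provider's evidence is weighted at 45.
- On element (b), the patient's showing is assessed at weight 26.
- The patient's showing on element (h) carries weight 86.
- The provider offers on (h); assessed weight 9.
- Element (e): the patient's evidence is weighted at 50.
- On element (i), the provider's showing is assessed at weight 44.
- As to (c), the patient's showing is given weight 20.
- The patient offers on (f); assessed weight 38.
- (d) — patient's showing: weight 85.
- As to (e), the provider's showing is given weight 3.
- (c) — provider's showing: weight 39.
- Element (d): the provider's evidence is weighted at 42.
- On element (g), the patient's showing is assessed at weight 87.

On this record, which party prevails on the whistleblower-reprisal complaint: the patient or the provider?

provider

— Issue I —
At Stage I.1 the patient must meet a preponderance (weight exceeds 55): on (a) the weight is 79 less the opposing 19 gives net 60, > 55, so (a) meets the standard.
  Stage I.1 is satisfied; the onus moves to the provider.
At Stage I.2 the provider must meet a production showing (weight is at least 20): on (b) the weight is 45 less the opposing 26 gives net 19, which does not reach 20, so (b) does not meet the standard; on (c) the weight is 39 less the opposing 20 gives net 19, < 20, so (c) does not meet the standard.
  The provider does not carry Stage I.2.
The patient prevails on this issue.
— Issue II —
Stage II.1 — burden on patient; standard: the preponderance of the evidence (weight is at least 49).
    (d): 85 − 42 = 43 < 49 [not met]
  The patient does not carry Stage II.1.
The analysis ends at Stage II.1; the provider prevails on this issue.
— Issue III —
Stage III.1 — burden on patient; standard: a substantially-more-likely showing (weight is at least 77).
    (g): 87 − 6 = 81 ≥ 77 [met]
    (h): 86 − 9 = 77 ≥ 77 [met]
  Stage III.1 is satisfied; the onus moves to the provider.
Stage III.2 — burden on provider; standard: the balance of probabilities (weight is at least 50).
    (i): 44 < 50 [not met]
  The provider does not carry Stage III.2.
The patient prevails on this issue.
Per-issue: Issue I → patient; Issue II → provider; Issue III → patient. The patient must prevail on every issue; overall, the provider prevails.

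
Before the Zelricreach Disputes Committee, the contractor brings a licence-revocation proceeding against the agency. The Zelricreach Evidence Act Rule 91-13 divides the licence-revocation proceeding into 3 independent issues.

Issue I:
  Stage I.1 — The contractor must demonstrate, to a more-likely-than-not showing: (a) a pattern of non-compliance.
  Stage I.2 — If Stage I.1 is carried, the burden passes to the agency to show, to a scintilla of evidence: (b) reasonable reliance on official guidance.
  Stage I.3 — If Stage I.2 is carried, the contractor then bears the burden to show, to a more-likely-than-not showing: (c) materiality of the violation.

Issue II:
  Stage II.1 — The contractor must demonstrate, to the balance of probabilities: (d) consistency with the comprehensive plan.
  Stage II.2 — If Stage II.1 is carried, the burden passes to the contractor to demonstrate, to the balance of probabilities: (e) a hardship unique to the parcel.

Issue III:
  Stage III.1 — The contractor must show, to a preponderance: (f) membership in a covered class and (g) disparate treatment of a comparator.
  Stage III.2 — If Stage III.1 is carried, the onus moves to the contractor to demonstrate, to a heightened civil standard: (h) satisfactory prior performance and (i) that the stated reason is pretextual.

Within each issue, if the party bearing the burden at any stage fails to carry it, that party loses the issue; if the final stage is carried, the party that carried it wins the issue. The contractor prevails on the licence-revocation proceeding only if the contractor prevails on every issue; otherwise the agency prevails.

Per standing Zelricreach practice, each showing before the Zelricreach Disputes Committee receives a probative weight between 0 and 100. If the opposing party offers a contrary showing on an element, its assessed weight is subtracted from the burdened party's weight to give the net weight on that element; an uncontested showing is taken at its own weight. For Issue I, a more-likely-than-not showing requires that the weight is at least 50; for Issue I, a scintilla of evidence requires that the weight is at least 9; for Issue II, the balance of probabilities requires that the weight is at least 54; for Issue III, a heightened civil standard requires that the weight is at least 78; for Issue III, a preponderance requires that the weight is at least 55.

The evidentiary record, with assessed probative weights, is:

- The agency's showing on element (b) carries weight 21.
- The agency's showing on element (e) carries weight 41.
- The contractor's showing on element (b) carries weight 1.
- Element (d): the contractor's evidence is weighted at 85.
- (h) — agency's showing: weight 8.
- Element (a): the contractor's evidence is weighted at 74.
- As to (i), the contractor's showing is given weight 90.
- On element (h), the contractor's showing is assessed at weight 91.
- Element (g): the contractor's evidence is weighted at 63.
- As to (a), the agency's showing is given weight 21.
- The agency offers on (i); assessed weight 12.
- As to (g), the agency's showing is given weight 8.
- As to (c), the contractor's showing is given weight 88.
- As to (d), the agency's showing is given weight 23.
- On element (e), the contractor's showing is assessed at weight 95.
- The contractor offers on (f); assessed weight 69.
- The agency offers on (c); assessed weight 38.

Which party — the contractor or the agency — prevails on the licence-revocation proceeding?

contractor

— Issue I —
Stage I.1 (contractor, a more-likely-than-not showing, weight is at least 50): (a) net 74−21=53 ≥ 50 — meets.
  All elements met. The burden passes to the agency.
Stage I.2 (agency, a scintilla of evidence, weight is at least 9): (b) net 21−1=20 ≥ 9 — meets.
  Stage I.2 carried; the burden shifts to the contractor.
Stage I.3 (contractor, a more-likely-than-not showing, weight is at least 50): (c) net 88−38=50 ≥ 50 — meets.
  All elements met at the final stage.
All stages carried — the contractor prevails on this issue.
— Issue II —
Stage II.1 (contractor, the balance of probabilities, weight is at least 54): (d) net 85−23=62 ≥ 54 — meets.
  Stage II.1 is satisfied; the contractor continues to bear the burden.
Stage II.2 (contractor, the balance of probabilities, weight is at least 54): (e) net 95−41=54 ≥ 54 — meets.
  Stage II.2 carried; the final stage is satisfied.
All stages carried — the contractor prevails on this issue.
— Issue III —
Stage III.1 — burden on contractor; standard: a preponderance (weight is at least 55).
    (f): 69 ≥ 55 [met]
    (g): 63 − 8 = 55 ≥ 55 [met]
  Stage III.1 carried; the burden remains with the contractor.
Stage III.2 — burden on contractor; standard: a heightened civil standard (weight is at least 78).
    (h): 91 − 8 = 83 ≥ 78 [met]
    (i): 90 − 12 = 78 ≥ 78 [met]
  The contractor carries the last stage.
All stages carried — the contractor prevails on this issue.
Per-issue: Issue I → contractor; Issue II → contractor; Issue III → contractor. The contractor must prevail on every issue; overall, the contractor prevails.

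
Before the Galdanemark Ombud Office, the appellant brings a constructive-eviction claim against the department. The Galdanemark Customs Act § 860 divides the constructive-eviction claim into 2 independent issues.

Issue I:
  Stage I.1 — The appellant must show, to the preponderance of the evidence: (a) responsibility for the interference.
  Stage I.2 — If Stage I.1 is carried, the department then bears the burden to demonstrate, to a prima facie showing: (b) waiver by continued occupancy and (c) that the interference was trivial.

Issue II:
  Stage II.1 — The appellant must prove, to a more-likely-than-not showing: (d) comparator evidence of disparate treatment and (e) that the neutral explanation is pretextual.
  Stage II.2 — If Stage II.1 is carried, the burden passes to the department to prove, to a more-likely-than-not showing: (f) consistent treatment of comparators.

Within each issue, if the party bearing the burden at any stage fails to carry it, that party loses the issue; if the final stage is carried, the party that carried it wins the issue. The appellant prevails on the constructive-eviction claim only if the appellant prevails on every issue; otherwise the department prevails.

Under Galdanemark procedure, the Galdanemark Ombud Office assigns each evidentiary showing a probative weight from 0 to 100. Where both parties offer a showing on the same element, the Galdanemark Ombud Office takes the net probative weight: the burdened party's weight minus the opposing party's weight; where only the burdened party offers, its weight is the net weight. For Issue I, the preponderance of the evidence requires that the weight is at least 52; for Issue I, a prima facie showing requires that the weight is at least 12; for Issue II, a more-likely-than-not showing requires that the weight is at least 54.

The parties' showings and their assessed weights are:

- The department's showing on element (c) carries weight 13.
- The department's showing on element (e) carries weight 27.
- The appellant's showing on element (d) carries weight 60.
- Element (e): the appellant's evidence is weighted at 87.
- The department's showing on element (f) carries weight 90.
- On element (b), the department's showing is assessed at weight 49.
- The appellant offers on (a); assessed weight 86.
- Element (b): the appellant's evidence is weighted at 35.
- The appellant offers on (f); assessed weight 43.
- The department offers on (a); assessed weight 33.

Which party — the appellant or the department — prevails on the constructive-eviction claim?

department

— Issue I —
At Stage I.1 the appellant must meet the preponderance of the evidence (weight is at least 52): on (a) the weight is 86 less the opposing 33 gives net 53, ≥ 52, so (a) meets the standard.
  All elements met. The burden passes to the department.
At Stage I.2 the department must meet a prima facie showing (weight is at least 12): on (b) the weight is 49 less the opposing 35 gives net 14, which does reach 12, so (b) meets the standard; on (c) the weight is 13, which does reach 12, so (c) meets the standard.
  All elements met at the final stage.
With every stage satisfied, the department prevails on this issue.
— Issue II —
Stage II.1 (appellant, a more-likely-than-not showing, weight is at least 54): (d) 60 ≥ 54 — meets; (e) net 87−27=60 ≥ 54 — meets.
  All elements met. The burden passes to the department.
Stage II.2 (department, a more-likely-than-not showing, weight is at least 54): (f) net 90−43=47 < 54 — fails.
  Stage II.2 not carried; the department fails its burden.
The analysis ends at Stage II.2; the appellant prevails on this issue.
Per-issue: Issue I → department; Issue II → appellant. The appellant must prevail on every issue; overall, the department prevails.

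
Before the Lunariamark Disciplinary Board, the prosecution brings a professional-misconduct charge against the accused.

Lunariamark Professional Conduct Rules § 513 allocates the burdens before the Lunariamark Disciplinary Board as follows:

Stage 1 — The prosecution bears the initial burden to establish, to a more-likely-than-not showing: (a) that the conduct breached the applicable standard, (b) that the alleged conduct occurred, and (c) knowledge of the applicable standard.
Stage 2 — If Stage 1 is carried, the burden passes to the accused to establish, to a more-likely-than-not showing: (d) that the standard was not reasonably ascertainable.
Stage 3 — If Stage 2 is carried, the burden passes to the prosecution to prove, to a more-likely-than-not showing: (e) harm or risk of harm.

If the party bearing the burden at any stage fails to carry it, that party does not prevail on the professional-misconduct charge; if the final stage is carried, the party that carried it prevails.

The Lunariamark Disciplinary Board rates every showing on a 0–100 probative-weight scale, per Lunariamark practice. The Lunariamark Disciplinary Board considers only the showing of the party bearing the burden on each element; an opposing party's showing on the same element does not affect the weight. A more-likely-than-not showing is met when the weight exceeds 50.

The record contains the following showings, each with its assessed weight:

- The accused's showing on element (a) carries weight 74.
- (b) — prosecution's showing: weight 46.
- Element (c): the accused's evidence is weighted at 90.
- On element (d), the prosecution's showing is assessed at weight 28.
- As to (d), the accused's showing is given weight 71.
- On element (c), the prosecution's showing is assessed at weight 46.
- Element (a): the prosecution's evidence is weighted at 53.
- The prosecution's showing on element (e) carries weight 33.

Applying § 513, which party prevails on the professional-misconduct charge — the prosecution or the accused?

Stage 1 — burden on prosecution; standard: a more-likely-than-not showing (weight exceeds 50).
    (a): 53 (accused's 74 disregarded) > 50 [met]
    (b): 46 ≤ 50 [not met]
    (c): 46 (accused's 90 disregarded) ≤ 50 [not met]
  Not every element is met, so the prosecution fails to carry Stage 1.
The accused prevails.

accused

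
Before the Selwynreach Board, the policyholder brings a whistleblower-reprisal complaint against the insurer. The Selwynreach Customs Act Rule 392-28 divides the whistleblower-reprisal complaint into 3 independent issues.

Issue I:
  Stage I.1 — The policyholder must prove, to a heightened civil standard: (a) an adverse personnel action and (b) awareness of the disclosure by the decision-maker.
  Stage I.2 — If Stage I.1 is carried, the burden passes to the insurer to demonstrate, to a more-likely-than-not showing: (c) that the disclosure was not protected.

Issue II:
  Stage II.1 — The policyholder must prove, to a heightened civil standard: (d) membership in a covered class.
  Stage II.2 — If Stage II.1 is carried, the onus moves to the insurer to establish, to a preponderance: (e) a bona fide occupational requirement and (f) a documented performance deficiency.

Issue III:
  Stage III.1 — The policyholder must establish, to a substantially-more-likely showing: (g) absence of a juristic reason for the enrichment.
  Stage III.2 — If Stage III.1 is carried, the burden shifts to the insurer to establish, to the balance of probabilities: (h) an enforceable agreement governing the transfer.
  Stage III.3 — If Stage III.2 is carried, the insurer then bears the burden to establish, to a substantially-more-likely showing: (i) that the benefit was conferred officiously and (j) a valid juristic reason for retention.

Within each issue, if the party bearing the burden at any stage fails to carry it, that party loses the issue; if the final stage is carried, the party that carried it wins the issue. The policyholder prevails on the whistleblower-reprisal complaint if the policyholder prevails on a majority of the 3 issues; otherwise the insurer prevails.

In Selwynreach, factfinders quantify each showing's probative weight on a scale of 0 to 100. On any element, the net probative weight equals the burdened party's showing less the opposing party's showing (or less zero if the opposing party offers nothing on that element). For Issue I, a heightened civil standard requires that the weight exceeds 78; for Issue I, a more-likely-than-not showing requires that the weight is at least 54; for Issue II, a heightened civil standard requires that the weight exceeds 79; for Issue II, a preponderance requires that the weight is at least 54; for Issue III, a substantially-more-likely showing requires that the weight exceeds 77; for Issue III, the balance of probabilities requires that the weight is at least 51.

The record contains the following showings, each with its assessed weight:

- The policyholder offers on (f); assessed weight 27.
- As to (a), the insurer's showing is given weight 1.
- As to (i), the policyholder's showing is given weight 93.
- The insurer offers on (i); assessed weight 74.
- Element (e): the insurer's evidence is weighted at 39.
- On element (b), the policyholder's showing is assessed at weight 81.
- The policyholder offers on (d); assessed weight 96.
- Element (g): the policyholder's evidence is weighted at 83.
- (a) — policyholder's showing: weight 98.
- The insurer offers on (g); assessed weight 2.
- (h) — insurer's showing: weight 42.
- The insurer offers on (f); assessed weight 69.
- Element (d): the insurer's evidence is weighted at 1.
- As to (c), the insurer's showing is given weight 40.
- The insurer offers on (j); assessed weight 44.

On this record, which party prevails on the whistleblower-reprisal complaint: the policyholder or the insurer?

— Issue I —
Stage I.1 (policyholder, a heightened civil standard, weight exceeds 78): (a) net 98−1=97 > 78 — meets; (b) 81 > 78 — meets.
  All elements met. The burden passes to the insurer.
Stage I.2 (insurer, a more-likely-than-not showing, weight is at least 54): (c) 40 < 54 — fails.
  Stage I.2 not carried; the insurer fails its burden.
The analysis ends at Stage I.2; the policyholder prevails on this issue.
— Issue II —
Stage II.1 (policyholder, a heightened civil standard, weight exceeds 79): (d) net 96−1=95 > 79 — meets.
  Stage II.1 carried; the burden shifts to the insurer.
Stage II.2 (insurer, a preponderance, weight is at least 54): (e) 39 < 54 — fails; (f) net 69−27=42 < 54 — fails.
  Stage II.2 not carried; the insurer fails its burden.
The policyholder prevails on this issue.
— Issue III —
Stage III.1 — burden on policyholder; standard: a substantially-more-likely showing (weight exceeds 77).
    (g): 83 − 2 = 81 > 77 [met]
  Stage III.1 carried; the burden shifts to the insurer.
Stage III.2 — burden on insurer; standard: the balance of probabilities (weight is at least 51).
    (h): 42 < 51 [not met]
  Not every element is met, so the insurer fails to carry Stage III.2.
The analysis ends at Stage III.2; the policyholder prevails on this issue.
Per-issue: Issue I → policyholder; Issue II → policyholder; Issue III → policyholder. The policyholder must prevail on a majority of issues; overall, the policyholder prevails.

policyholder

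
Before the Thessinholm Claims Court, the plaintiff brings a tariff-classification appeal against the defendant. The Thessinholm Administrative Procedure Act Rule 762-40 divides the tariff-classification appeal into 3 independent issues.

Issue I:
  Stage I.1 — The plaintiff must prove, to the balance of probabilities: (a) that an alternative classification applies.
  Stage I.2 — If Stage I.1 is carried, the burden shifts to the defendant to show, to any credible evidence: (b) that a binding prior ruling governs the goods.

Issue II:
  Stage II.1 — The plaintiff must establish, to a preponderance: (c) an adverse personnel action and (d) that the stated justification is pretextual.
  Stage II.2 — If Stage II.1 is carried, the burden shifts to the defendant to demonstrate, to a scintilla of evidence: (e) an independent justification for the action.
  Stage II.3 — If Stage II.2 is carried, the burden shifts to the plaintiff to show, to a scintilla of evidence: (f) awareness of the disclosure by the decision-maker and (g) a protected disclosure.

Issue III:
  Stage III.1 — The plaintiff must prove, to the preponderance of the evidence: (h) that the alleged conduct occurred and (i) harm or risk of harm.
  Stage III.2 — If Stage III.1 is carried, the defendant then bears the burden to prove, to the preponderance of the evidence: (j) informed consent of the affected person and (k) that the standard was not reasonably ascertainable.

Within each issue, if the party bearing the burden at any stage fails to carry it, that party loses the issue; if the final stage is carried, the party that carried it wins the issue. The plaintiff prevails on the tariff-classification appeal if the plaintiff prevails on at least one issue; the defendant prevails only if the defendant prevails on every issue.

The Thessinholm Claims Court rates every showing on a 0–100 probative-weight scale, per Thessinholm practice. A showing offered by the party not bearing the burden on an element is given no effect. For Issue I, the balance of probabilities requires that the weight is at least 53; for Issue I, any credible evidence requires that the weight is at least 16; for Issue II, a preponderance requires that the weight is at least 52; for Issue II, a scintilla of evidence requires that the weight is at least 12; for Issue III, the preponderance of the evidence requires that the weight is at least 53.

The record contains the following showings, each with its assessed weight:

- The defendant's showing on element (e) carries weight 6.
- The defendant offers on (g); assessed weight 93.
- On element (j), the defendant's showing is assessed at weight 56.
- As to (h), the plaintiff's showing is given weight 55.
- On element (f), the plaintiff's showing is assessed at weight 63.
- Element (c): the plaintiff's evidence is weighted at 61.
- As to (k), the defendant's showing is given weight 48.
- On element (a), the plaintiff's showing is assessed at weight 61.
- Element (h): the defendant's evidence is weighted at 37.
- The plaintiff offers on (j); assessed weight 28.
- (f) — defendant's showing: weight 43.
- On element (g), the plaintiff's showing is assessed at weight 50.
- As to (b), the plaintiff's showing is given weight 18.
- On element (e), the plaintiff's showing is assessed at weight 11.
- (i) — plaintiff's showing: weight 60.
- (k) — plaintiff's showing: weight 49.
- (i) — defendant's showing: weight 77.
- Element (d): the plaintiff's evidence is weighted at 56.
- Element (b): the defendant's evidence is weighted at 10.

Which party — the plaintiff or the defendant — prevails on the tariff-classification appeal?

plaintiff

— Issue I —
Stage I.1 (plaintiff, the balance of probabilities, weight is at least 53): (a) 61 ≥ 53 — meets.
  Stage I.1 is satisfied; the onus moves to the defendant.
Stage I.2 (defendant, any credible evidence, weight is at least 16): (b) 10 (plaintiff's 18 disregarded) < 16 — fails.
  The defendant does not carry Stage I.2.
The plaintiff prevails on this issue.
— Issue II —
At Stage II.1 the plaintiff must meet a preponderance (weight is at least 52): on (c) the weight is 61, ≥ 52, so (c) meets the standard; on (d) the weight is 56, which does reach 52, so (d) meets the standard.
  The plaintiff carries Stage II.1; the defendant now bears the burden.
At Stage II.2 the defendant must meet a scintilla of evidence (weight is at least 12): on (e) the weight is 6 (the plaintiff's 11 is given no effect), < 12, so (e) does not meet the standard.
  The defendant does not carry Stage II.2.
The plaintiff prevails on this issue.
— Issue III —
At Stage III.1 the plaintiff must meet the preponderance of the evidence (weight is at least 53): on (h) the weight is 55 (the defendant's 37 is given no effect), ≥ 53, so (h) meets the standard; on (i) the weight is 60 (the defendant's 77 is given no effect), ≥ 53, so (i) meets the standard.
  Stage III.1 carried; the burden shifts to the defendant.
At Stage III.2 the defendant must meet the preponderance of the evidence (weight is at least 53): on (j) the weight is 56 (the plaintiff's 28 is given no effect), ≥ 53, so (j) meets the standard; on (k) the weight is 48 (the plaintiff's 49 is given no effect), which does not reach 53, so (k) does not meet the standard.
  The defendant does not carry Stage III.2.
The analysis ends at Stage III.2; the plaintiff prevails on this issue.
Per-issue: Issue I → plaintiff; Issue II → plaintiff; Issue III → plaintiff. The plaintiff must prevail on at least one issue; overall, the plaintiff prevails.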